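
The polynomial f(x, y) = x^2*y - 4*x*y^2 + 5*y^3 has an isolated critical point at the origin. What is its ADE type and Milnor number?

The Hessian of f at 0 is [[0, 0], [0, 0]] with rank 0, so corank 2. A Groebner basis of the Jacobian ideal J(f) in C{x,y} is {y^3, x^2 - y^2, x*y - 2*y^2}; counting standard monomials gives mu = 4. Corank 2; j^3 = y*(x^2 - 4*x*y + 5*y^2) splits into three distinct lines over C (the quadratic factor has nonzero discriminant), so D_4.

Type D_4, Milnor number mu = 4.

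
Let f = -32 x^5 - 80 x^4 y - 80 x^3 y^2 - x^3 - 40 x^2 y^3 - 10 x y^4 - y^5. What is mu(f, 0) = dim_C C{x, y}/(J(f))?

8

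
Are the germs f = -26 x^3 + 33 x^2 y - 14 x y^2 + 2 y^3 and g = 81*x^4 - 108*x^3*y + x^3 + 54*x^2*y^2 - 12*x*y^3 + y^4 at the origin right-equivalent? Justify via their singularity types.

The Hessian of f at 0 has rank 0. Corank 2; j^3 = -(2*x - y)*(13*x^2 - 10*x*y + 2*y^2) splits into three distinct lines over C (the quadratic factor has nonzero discriminant), so D_4. The Hessian of g at 0 has rank 0. Corank 2; j^3 = x^3 is a perfect cube, so E-series; the 4-jet and mu = 6 give E_6. f is D_4 but g is E_6, hence not right-equivalent.

No.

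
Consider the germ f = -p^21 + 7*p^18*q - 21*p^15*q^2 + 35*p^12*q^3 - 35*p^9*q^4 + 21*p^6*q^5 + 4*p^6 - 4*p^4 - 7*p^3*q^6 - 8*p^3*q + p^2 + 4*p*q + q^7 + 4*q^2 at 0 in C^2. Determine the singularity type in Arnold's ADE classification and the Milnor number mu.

Type A_6, Milnor number mu = 6.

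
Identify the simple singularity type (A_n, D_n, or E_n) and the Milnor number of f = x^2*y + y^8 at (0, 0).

Type D_{9}, Milnor number mu = 9.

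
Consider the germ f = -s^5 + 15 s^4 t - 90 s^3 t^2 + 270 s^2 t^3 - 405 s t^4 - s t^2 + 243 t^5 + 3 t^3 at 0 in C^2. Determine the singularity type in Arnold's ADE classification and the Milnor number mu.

Type D_{6}, Milnor number mu = 6.

The Hessian of f at 0 is [[0, 0], [0, 0]] with rank 0, so corank 2. A Groebner basis of the Jacobian ideal J(f) in C{s,t} is {s^4 + t^2/5, t^3, s*t - 3*t^2}; counting standard monomials gives mu = 6. Corank 2; j^3 = -t^2*(s - 3*t) has shape L^2 M (L != M), so D-series; mu = 6 gives D_6.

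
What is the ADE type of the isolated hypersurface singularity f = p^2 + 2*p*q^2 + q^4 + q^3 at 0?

A_2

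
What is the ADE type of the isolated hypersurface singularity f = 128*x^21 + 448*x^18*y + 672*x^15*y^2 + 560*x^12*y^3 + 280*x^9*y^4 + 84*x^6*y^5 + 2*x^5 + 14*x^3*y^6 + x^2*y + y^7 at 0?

D_8

The Hessian of f at 0 is [[0, 0], [0, 0]] with rank 0, so corank 2. A Groebner basis of the Jacobian ideal J(f) in C{x,y} is {x^2/7 + y^6, x^3, x*y}; counting standard monomials gives mu = 8. Corank 2; j^3 = x^2*y has shape L^2 M (L != M), so D-series; mu = 8 gives D_8.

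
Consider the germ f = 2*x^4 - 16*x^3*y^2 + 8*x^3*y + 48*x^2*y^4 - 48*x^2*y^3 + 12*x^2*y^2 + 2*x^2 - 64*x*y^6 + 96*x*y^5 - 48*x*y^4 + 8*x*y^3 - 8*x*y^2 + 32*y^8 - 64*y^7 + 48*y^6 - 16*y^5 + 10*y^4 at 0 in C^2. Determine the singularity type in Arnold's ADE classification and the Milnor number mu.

The Hessian of f at 0 is [[4, 0], [0, 0]] with rank 1, so corank 1. A Groebner basis of the Jacobian ideal J(f) in C{x,y} is {x^2, x*y, -x/2 + y^2}; counting standard monomials gives mu = 3. Corank 1: A-series; mu = 3 gives A_3.

Type A_{3}, Milnor number mu = 3.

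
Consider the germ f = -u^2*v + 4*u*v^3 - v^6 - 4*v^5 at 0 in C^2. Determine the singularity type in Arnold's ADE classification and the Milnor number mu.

The Hessian of f at 0 has rank 0. Corank 2; j^3 = -u^2*v has shape L^2 M (L != M), so D-series; mu = 7 gives D_7.

Type D7, Milnor number mu = 7.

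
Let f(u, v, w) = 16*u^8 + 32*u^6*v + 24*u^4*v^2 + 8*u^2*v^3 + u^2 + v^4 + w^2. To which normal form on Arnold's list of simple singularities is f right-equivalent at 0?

The Hessian of f at 0 has rank 2. Corank 1: A-series; mu = 3 gives A_3.

A_3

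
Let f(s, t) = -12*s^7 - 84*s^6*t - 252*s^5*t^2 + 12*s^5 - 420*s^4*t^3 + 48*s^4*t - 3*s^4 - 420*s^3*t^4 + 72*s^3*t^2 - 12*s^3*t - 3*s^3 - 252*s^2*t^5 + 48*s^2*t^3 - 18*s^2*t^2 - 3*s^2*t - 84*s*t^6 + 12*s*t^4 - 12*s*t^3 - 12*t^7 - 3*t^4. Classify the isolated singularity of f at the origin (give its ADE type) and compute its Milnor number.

The Hessian of f at 0 has rank 0. Corank 2; j^3 = -3*s^2*(s + t) has shape L^2 M (L != M), so D-series; mu = 5 gives D_5.

Type D_{5}, Milnor number mu = 5.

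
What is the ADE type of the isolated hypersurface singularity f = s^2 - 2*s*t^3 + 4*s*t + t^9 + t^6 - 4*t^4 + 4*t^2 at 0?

The Hessian of f at 0 has rank 1. Corank 1: A-series; mu = 8 gives A_8.

A_8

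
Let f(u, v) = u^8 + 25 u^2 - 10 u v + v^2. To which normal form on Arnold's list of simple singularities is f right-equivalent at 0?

A_7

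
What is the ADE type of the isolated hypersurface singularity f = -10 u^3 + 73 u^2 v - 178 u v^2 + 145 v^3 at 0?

D_{4}

The Hessian of f at 0 has rank 0. Corank 2; j^3 = -(2*u - 5*v)*(5*u^2 - 24*u*v + 29*v^2) splits into three distinct lines over C (the quadratic factor has nonzero discriminant), so D_4.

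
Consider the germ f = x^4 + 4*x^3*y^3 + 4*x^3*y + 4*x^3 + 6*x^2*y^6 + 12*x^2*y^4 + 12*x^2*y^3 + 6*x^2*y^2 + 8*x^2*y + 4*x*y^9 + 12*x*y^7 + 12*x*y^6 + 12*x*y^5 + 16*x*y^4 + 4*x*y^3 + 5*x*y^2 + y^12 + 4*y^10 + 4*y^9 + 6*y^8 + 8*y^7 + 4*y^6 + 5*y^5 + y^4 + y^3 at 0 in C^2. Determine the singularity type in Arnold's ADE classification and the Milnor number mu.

Type D5, Milnor number mu = 5.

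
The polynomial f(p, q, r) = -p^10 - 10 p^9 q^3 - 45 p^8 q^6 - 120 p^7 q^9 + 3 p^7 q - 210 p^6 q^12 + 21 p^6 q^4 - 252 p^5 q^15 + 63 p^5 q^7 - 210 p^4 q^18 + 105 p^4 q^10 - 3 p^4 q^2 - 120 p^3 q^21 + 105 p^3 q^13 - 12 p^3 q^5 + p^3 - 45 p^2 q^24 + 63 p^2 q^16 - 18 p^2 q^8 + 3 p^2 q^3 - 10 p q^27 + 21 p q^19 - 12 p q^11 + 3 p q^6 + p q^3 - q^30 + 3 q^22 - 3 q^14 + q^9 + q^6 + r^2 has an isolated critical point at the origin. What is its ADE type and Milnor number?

The Hessian of f at 0 is [[0, 0, 0], [0, 0, 0], [0, 0, 2]] with rank 1, so corank 2. A Groebner basis of the Jacobian ideal J(f) in C{p,q,r} is {p^3, p*q^2, 3*p^2 + q^3, r}; counting standard monomials gives mu = 7. Corank 2; j^3 = p^3 is a perfect cube, so E-series; the 4-jet and mu = 7 give E_7.

Type E7, Milnor number mu = 7.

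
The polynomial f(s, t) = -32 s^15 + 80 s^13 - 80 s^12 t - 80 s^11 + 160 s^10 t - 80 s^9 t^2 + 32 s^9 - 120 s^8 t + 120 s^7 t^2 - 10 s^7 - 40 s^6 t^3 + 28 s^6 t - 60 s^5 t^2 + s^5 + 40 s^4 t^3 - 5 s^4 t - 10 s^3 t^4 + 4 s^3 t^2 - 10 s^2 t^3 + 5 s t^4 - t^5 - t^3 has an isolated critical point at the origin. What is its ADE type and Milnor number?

The Hessian of f at 0 is [[0, 0], [0, 0]] with rank 0, so corank 2. A Groebner basis of the Jacobian ideal J(f) in C{s,t} is {s^4 + t^2, s^3*t + t^2/4, s*t^2, t^3}; counting standard monomials gives mu = 8. Corank 2; j^3 = -t^3 is a perfect cube, so E-series; the 5-jet and mu = 8 give E_8.

Type E_{8}, Milnor number mu = 8.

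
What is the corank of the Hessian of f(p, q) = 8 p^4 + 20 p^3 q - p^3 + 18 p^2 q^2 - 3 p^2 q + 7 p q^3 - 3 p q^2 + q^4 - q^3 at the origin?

2

Hessian at 0 has rank 0.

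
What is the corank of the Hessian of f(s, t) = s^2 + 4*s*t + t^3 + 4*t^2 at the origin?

1

The Hessian at 0 is [[2, 4], [4, 8]] of rank 1; hence corank 1.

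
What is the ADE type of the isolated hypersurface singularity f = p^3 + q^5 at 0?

The Hessian of f at 0 has rank 0. Corank 2; j^3 = p^3 is a perfect cube, so E-series; the 5-jet and mu = 8 give E_8.

E_8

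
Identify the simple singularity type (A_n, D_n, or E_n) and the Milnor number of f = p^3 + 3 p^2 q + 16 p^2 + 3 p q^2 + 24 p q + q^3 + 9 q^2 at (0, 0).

Type A_2, Milnor number mu = 2.

The Hessian of f at 0 has rank 1. Corank 1: A-series; mu = 2 gives A_2.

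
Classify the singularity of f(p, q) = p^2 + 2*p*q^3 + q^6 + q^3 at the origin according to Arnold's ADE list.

The Hessian of f at 0 is [[2, 0], [0, 0]] with rank 1, so corank 1. A Groebner basis of the Jacobian ideal J(f) in C{p,q} is {q^2, p}; counting standard monomials gives mu = 2. Corank 1: A-series; mu = 2 gives A_2.

A_2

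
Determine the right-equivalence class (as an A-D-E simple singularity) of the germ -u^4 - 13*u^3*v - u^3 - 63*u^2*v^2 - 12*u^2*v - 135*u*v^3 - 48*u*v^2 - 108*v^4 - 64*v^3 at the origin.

E7

The Hessian of f at 0 has rank 0. Corank 2; j^3 = -(u + 4*v)^3 is a perfect cube, so E-series; the 4-jet and mu = 7 give E_7.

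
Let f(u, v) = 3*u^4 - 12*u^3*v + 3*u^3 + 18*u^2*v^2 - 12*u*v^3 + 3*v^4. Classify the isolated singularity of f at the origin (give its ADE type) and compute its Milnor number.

Type E_{6}, Milnor number mu = 6.

The Hessian of f at 0 is [[0, 0], [0, 0]] with rank 0, so corank 2. A Groebner basis of the Jacobian ideal J(f) in C{u,v} is {v^4, u*v^2 - v^3/3, u^2}; counting standard monomials gives mu = 6. Corank 2; j^3 = 3*u^3 is a perfect cube, so E-series; the 4-jet and mu = 6 give E_6.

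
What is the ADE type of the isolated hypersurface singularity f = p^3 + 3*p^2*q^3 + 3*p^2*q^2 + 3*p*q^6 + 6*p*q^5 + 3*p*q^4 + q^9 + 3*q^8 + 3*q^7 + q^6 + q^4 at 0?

E_{6}

The Hessian of f at 0 has rank 0. Corank 2; j^3 = p^3 is a perfect cube, so E-series; the 4-jet and mu = 6 give E_6.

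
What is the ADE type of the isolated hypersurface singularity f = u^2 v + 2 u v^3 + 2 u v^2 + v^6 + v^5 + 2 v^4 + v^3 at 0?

D_7

The Hessian of f at 0 is [[0, 0], [0, 0]] with rank 0, so corank 2. A Groebner basis of the Jacobian ideal J(f) in C{u,v} is {u^3 - u^2/2 - 7*u*v^2/2 + 3*u*v/2 + 2*v^2, u^2*v + u^2/6 + 13*u*v^2/6 - 5*u*v/6 - v^2, u*v + v^3 + v^2}; counting standard monomials gives mu = 7. Corank 2; j^3 = v*(u + v)^2 has shape L^2 M (L != M), so D-series; mu = 7 gives D_7.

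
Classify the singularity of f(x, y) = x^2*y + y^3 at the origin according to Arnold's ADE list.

D_{4}

The Hessian of f at 0 is [[0, 0], [0, 0]] with rank 0, so corank 2. A Groebner basis of the Jacobian ideal J(f) in C{x,y} is {y^3, x^2 + 3*y^2, x*y}; counting standard monomials gives mu = 4. Corank 2; j^3 = y*(x^2 + y^2) splits into three distinct lines over C (the quadratic factor has nonzero discriminant), so D_4.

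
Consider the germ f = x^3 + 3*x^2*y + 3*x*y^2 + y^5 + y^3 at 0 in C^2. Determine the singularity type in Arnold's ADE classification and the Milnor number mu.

Type E_8, Milnor number mu = 8.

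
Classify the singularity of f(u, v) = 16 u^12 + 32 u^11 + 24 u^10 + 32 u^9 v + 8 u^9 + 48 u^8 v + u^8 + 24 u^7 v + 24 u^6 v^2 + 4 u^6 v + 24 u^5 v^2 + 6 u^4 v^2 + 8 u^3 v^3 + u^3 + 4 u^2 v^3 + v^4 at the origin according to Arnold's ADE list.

The Hessian of f at 0 has rank 0. Corank 2; j^3 = u^3 is a perfect cube, so E-series; the 4-jet and mu = 6 give E_6.

E_6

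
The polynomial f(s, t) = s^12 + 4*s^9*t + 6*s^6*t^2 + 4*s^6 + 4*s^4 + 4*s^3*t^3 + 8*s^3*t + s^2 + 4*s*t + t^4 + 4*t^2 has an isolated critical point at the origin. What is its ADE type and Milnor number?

Type A_{3}, Milnor number mu = 3.

The Hessian of f at 0 is [[2, 4], [4, 8]] with rank 1, so corank 1. A Groebner basis of the Jacobian ideal J(f) in C{s,t} is {t^3, s + 2*t}; counting standard monomials gives mu = 3. Corank 1: A-series; mu = 3 gives A_3.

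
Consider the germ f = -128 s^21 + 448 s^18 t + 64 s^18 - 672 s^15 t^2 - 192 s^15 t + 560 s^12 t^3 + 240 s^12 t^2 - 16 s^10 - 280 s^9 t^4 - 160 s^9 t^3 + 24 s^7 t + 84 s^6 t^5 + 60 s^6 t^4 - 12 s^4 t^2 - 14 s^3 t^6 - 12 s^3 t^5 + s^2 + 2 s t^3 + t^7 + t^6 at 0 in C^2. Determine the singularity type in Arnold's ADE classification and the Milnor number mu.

The Hessian of f at 0 has rank 1. Corank 1: A-series; mu = 6 gives A_6.

Type A_{6}, Milnor number mu = 6.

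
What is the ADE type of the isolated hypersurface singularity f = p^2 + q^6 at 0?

The Hessian of f at 0 has rank 1. Corank 1: A-series; mu = 5 gives A_5.

A_5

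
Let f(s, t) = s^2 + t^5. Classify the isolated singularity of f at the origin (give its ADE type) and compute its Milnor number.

The Hessian of f at 0 has rank 1. Corank 1: A-series; mu = 4 gives A_4.

Type A4, Milnor number mu = 4.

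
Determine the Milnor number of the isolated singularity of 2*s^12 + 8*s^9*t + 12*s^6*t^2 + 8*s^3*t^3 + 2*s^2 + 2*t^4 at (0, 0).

The Hessian of f at 0 has rank 1. Corank 1: A-series; mu = 3 gives A_3.

3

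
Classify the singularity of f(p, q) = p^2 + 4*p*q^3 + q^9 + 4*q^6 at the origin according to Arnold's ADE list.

The Hessian of f at 0 is [[2, 0], [0, 0]] with rank 1, so corank 1. A Groebner basis of the Jacobian ideal J(f) in C{p,q} is {p^2*q^2, p^3, p/2 + q^3}; counting standard monomials gives mu = 8. Corank 1: A-series; mu = 8 gives A_8.

A_8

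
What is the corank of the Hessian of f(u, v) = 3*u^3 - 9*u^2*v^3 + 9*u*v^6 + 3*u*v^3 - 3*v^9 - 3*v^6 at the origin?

Hessian at 0 has rank 0.

2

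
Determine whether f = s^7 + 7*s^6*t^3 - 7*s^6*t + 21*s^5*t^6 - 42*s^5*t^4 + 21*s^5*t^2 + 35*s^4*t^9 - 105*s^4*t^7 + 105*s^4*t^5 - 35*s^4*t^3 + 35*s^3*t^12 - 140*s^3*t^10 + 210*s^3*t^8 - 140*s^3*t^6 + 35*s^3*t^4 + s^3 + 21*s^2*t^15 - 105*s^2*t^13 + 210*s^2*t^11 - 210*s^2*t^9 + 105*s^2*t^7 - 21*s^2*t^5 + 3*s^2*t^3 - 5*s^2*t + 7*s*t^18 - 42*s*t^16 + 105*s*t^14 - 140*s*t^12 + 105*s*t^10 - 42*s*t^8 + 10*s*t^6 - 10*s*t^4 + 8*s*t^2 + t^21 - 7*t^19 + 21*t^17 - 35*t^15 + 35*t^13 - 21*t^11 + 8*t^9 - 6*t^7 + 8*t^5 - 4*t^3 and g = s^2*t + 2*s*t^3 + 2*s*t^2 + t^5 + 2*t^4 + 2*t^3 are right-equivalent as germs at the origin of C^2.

No.

The Hessian of f at 0 is [[0, 0], [0, 0]] with rank 0, so corank 2. A Groebner basis of the Jacobian ideal J(f) in C{s,t} is {13*s^2/6 + s*t^3 - 20*s*t/3 + 14*t^2/3, 7*s^2/6 - 11*s*t/3 + t^4 + 8*t^2/3, s^3 - 12*s*t^2 + 16*t^3, s^2*t - 4*s*t^2 + 4*t^3}; counting standard monomials gives mu = 8. Corank 2; j^3 = (s - 2*t)^2*(s - t) has shape L^2 M (L != M), so D-series; mu = 8 gives D_8. The Hessian of g at 0 is [[0, 0], [0, 0]] with rank 0, so corank 2. A Groebner basis of the Jacobian ideal J(g) in C{s,t} is {t^3, s^2 + 2*t^2, s*t + t^2}; counting standard monomials gives mu = 4. Corank 2; j^3 = t*(s^2 + 2*s*t + 2*t^2) splits into three distinct lines over C (the quadratic factor has nonzero discriminant), so D_4. f is D_8 but g is D_4, hence not right-equivalent.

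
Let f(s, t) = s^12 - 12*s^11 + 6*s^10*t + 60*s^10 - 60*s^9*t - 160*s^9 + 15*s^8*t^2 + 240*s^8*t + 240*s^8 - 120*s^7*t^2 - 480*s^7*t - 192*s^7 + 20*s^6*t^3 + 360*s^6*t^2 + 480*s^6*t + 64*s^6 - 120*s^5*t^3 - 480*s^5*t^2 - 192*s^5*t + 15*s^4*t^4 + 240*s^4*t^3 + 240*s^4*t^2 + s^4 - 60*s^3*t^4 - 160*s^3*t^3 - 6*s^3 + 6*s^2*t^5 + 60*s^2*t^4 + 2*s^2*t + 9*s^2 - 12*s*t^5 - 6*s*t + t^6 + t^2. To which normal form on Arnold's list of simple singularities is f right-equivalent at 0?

The Hessian of f at 0 has rank 1. Corank 1: A-series; mu = 5 gives A_5.

A_5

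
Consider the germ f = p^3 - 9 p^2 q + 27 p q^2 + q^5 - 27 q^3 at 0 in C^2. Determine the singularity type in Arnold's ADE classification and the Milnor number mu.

The Hessian of f at 0 has rank 0. Corank 2; j^3 = (p - 3*q)^3 is a perfect cube, so E-series; the 5-jet and mu = 8 give E_8.

Type E8, Milnor number mu = 8.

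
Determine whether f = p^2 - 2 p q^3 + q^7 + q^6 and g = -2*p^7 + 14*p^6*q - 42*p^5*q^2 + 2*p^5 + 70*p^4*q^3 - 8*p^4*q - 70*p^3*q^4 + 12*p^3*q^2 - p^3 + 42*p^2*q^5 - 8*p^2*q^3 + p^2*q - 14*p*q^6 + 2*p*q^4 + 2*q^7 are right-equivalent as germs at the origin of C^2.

The Hessian of f at 0 has rank 1. Corank 1: A-series; mu = 6 gives A_6. The Hessian of g at 0 has rank 0. Corank 2; j^3 = -p^2*(p - q) has shape L^2 M (L != M), so D-series; mu = 8 gives D_8. f is A_6 but g is D_8, hence not right-equivalent.

No.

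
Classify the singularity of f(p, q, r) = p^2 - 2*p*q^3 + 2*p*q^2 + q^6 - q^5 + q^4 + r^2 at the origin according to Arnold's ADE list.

A_{4}

The Hessian of f at 0 is [[2, 0, 0], [0, 0, 0], [0, 0, 2]] with rank 2, so corank 1. A Groebner basis of the Jacobian ideal J(f) in C{p,q,r} is {-p + q^3 - q^2, p^2, p*q + p + q^2, r}; counting standard monomials gives mu = 4. Corank 1: A-series; mu = 4 gives A_4.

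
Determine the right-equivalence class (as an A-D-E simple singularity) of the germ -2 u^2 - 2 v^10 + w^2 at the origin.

A9

The Hessian of f at 0 has rank 2. Corank 1: A-series; mu = 9 gives A_9.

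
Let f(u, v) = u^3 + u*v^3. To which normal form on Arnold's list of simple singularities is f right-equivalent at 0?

E_{7}

The Hessian of f at 0 has rank 0. Corank 2; j^3 = u^3 is a perfect cube, so E-series; the 4-jet and mu = 7 give E_7.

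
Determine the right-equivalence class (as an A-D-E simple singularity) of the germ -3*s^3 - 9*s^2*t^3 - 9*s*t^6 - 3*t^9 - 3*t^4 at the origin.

The Hessian of f at 0 has rank 0. Corank 2; j^3 = -3*s^3 is a perfect cube, so E-series; the 4-jet and mu = 6 give E_6.

E_{6}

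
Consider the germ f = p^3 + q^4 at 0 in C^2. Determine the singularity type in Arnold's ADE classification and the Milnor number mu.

The Hessian of f at 0 is [[0, 0], [0, 0]] with rank 0, so corank 2. A Groebner basis of the Jacobian ideal J(f) in C{p,q} is {q^3, p^2}; counting standard monomials gives mu = 6. Corank 2; j^3 = p^3 is a perfect cube, so E-series; the 4-jet and mu = 6 give E_6.

Type E_{6}, Milnor number mu = 6.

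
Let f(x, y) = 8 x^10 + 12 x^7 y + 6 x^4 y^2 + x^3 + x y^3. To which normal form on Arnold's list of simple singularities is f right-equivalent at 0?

E_7

The Hessian of f at 0 has rank 0. Corank 2; j^3 = x^3 is a perfect cube, so E-series; the 4-jet and mu = 7 give E_7.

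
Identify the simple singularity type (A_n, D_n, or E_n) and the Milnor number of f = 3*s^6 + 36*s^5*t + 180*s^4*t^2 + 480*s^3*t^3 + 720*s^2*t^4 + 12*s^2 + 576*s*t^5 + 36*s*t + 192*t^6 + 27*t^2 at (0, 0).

Type A5, Milnor number mu = 5.

The Hessian of f at 0 is [[24, 36], [36, 54]] with rank 1, so corank 1. A Groebner basis of the Jacobian ideal J(f) in C{s,t} is {t^5, s + 3*t/2}; counting standard monomials gives mu = 5. Corank 1: A-series; mu = 5 gives A_5.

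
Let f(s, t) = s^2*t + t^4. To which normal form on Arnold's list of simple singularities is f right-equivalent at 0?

D_{5}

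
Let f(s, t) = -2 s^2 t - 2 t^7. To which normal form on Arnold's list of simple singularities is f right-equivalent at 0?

D_8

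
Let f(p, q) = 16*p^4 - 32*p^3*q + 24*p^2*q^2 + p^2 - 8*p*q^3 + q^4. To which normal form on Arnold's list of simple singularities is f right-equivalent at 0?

A_3

The Hessian of f at 0 has rank 1. Corank 1: A-series; mu = 3 gives A_3.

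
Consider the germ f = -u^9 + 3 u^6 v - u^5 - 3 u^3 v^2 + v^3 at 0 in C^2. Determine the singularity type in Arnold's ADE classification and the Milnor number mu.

Type E8, Milnor number mu = 8.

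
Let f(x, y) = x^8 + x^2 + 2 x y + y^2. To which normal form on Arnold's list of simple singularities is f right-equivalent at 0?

A_7

The Hessian of f at 0 has rank 1. Corank 1: A-series; mu = 7 gives A_7.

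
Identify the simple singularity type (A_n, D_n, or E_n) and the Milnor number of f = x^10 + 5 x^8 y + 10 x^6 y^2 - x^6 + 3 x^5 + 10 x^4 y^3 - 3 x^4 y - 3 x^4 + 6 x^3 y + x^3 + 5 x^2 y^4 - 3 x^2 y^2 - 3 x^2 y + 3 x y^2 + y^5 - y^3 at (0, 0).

Type E_8, Milnor number mu = 8.

The Hessian of f at 0 has rank 0. Corank 2; j^3 = (x - y)^3 is a perfect cube, so E-series; the 5-jet and mu = 8 give E_8.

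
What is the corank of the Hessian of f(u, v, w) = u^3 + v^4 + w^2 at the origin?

2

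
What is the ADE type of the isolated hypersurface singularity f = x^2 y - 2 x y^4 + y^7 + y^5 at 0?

D6

The Hessian of f at 0 is [[0, 0], [0, 0]] with rank 0, so corank 2. A Groebner basis of the Jacobian ideal J(f) in C{x,y} is {-x*y + y^4, x*y^2, x^2 + 5*x*y}; counting standard monomials gives mu = 6. Corank 2; j^3 = x^2*y has shape L^2 M (L != M), so D-series; mu = 6 gives D_6.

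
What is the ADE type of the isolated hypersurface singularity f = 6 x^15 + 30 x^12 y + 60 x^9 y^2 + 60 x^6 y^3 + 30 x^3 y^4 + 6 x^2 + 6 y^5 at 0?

The Hessian of f at 0 has rank 1. Corank 1: A-series; mu = 4 gives A_4.

A_4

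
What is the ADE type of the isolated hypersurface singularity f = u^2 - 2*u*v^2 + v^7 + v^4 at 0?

A_6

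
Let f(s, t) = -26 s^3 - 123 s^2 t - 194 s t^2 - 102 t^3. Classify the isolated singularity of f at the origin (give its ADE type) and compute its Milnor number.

The Hessian of f at 0 has rank 0. Corank 2; j^3 = -(2*s + 3*t)*(13*s^2 + 42*s*t + 34*t^2) splits into three distinct lines over C (the quadratic factor has nonzero discriminant), so D_4.

Type D_{4}, Milnor number mu = 4.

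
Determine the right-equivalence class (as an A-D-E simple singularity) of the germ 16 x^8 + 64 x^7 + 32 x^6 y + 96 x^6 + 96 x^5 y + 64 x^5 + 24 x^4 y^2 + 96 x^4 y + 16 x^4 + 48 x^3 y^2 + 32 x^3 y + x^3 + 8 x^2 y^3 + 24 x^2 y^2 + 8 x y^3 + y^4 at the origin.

The Hessian of f at 0 has rank 0. Corank 2; j^3 = x^3 is a perfect cube, so E-series; the 4-jet and mu = 6 give E_6.

E_6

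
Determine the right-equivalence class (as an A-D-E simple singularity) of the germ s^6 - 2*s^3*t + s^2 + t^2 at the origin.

A_1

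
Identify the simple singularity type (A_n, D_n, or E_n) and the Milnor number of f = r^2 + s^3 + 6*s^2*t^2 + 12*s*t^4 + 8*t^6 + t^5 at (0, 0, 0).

The Hessian of f at 0 is [[0, 0, 0], [0, 0, 0], [0, 0, 2]] with rank 1, so corank 2. A Groebner basis of the Jacobian ideal J(f) in C{s,t,r} is {t^4, s^3, s^2/4 + s*t^2, r}; counting standard monomials gives mu = 8. Corank 2; j^3 = s^3 is a perfect cube, so E-series; the 5-jet and mu = 8 give E_8.

Type E_8, Milnor number mu = 8.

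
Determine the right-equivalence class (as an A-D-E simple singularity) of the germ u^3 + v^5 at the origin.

E8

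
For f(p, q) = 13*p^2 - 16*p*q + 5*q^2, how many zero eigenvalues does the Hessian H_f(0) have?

The Hessian at 0 is [[26, -16], [-16, 10]] of rank 2; hence corank 0.

0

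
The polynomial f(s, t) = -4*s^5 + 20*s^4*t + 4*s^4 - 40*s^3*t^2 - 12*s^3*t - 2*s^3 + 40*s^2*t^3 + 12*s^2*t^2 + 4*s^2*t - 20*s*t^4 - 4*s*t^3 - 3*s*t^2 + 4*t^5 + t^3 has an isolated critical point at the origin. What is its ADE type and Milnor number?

Type D4, Milnor number mu = 4.

The Hessian of f at 0 has rank 0. Corank 2; j^3 = -(s - t)*(2*s^2 - 2*s*t + t^2) splits into three distinct lines over C (the quadratic factor has nonzero discriminant), so D_4.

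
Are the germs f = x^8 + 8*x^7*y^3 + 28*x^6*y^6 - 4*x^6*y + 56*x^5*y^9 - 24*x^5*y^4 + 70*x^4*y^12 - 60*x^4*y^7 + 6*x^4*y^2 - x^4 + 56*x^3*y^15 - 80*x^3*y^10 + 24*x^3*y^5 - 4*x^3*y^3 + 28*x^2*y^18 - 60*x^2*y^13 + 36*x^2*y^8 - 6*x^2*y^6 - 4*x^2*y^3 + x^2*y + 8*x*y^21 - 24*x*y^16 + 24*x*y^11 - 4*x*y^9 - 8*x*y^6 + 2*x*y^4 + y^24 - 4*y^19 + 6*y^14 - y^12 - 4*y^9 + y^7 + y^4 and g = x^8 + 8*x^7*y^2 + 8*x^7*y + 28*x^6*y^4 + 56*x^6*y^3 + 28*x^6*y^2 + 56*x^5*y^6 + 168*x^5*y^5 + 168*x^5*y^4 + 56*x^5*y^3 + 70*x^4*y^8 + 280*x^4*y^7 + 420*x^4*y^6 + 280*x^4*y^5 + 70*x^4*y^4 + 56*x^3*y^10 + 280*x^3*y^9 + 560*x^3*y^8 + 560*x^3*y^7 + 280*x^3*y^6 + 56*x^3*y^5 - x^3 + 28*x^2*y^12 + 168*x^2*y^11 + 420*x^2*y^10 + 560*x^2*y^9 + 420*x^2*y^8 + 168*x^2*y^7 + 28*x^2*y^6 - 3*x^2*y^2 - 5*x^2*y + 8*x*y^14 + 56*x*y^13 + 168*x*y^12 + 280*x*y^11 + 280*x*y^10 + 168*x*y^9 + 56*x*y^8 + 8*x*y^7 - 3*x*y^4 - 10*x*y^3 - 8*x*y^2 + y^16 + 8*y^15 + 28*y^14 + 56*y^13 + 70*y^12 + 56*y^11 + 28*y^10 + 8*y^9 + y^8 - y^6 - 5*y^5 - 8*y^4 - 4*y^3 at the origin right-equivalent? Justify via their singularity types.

No.

The Hessian of f at 0 is [[0, 0], [0, 0]] with rank 0, so corank 2. A Groebner basis of the Jacobian ideal J(f) in C{x,y} is {x^3, x^2/4 + y^3, x*y}; counting standard monomials gives mu = 5. Corank 2; j^3 = x^2*y has shape L^2 M (L != M), so D-series; mu = 5 gives D_5. The Hessian of g at 0 is [[0, 0], [0, 0]] with rank 0, so corank 2. A Groebner basis of the Jacobian ideal J(g) in C{x,y} is {x^4 + 24*x^3 + 112*x^2*y - 176*x^2 - 527*x*y - 79*y^3 - 350*y^2, x^3*y - 6*x^3 - 24*x^2*y + 32*x^2 + 767*x*y/8 + 127*y^3/8 + 255*y^2/4, -x^2 - 3*x*y + y^4 + y^3 - 2*y^2, x^2 + x*y^2 + 3*x*y + y^3 + 2*y^2}; counting standard monomials gives mu = 9. Corank 2; j^3 = -(x + y)*(x + 2*y)^2 has shape L^2 M (L != M), so D-series; mu = 9 gives D_9. f is D_5 but g is D_9, hence not right-equivalent.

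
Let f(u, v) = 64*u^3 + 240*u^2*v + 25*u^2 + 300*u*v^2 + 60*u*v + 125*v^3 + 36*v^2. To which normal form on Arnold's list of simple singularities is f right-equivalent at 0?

A_2

The Hessian of f at 0 is [[50, 60], [60, 72]] with rank 1, so corank 1. A Groebner basis of the Jacobian ideal J(f) in C{u,v} is {v^2, u + 6*v/5}; counting standard monomials gives mu = 2. Corank 1: A-series; mu = 2 gives A_2.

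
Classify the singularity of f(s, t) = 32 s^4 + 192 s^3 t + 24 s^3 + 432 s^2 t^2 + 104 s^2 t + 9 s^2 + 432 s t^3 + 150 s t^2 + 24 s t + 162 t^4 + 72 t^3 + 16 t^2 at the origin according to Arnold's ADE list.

A_{3}

The Hessian of f at 0 has rank 1. Corank 1: A-series; mu = 3 gives A_3.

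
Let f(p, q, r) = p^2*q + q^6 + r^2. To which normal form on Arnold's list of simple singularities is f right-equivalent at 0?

D_7

The Hessian of f at 0 is [[0, 0, 0], [0, 0, 0], [0, 0, 2]] with rank 1, so corank 2. A Groebner basis of the Jacobian ideal J(f) in C{p,q,r} is {p^2/6 + q^5, p^3, p*q, r}; counting standard monomials gives mu = 7. Corank 2; j^3 = p^2*q has shape L^2 M (L != M), so D-series; mu = 7 gives D_7.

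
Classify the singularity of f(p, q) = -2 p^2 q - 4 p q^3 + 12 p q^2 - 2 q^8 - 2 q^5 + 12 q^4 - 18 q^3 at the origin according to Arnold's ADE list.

D_9

The Hessian of f at 0 has rank 0. Corank 2; j^3 = -2*q*(p - 3*q)^2 has shape L^2 M (L != M), so D-series; mu = 9 gives D_9.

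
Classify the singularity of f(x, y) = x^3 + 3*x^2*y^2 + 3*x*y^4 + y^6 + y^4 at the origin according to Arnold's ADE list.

The Hessian of f at 0 has rank 0. Corank 2; j^3 = x^3 is a perfect cube, so E-series; the 4-jet and mu = 6 give E_6.

E_6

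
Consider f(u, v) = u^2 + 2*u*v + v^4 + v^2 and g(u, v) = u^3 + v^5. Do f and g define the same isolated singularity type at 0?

The Hessian of f at 0 has rank 1. Corank 1: A-series; mu = 3 gives A_3. The Hessian of g at 0 has rank 0. Corank 2; j^3 = u^3 is a perfect cube, so E-series; the 5-jet and mu = 8 give E_8. f is A_3 but g is E_8, hence not right-equivalent.

No.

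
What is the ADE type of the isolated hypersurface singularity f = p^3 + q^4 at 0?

The Hessian of f at 0 has rank 0. Corank 2; j^3 = p^3 is a perfect cube, so E-series; the 4-jet and mu = 6 give E_6.

E_6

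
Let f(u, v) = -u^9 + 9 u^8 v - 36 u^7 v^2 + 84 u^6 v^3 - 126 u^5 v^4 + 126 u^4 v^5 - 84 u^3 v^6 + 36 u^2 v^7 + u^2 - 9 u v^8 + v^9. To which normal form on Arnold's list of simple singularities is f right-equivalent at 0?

A8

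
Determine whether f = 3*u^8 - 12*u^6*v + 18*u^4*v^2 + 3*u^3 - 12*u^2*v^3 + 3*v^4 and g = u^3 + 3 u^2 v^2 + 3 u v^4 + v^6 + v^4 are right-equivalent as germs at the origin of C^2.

Yes.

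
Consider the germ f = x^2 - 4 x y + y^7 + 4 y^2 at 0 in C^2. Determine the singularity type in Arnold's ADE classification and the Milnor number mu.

Type A_{6}, Milnor number mu = 6.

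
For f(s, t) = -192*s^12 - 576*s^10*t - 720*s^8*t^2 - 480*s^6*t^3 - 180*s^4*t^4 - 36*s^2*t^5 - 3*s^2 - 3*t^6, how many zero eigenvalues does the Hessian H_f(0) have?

The Hessian at 0 is [[-6, 0], [0, 0]] of rank 1; hence corank 1.

1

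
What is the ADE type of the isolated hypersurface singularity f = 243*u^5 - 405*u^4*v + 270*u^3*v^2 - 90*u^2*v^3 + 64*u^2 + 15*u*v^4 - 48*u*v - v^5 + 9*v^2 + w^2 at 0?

The Hessian of f at 0 has rank 2. Corank 1: A-series; mu = 4 gives A_4.

A_{4}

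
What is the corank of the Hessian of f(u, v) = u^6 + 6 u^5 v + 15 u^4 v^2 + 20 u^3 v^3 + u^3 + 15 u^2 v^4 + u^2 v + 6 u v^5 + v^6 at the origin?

2

The Hessian at 0 is [[0, 0], [0, 0]] of rank 0; hence corank 2.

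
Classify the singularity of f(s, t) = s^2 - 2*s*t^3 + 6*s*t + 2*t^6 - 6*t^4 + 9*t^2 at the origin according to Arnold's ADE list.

The Hessian of f at 0 has rank 1. Corank 1: A-series; mu = 5 gives A_5.

A_5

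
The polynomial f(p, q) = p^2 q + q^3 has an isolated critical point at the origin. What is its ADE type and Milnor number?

The Hessian of f at 0 has rank 0. Corank 2; j^3 = q*(p^2 + q^2) splits into three distinct lines over C (the quadratic factor has nonzero discriminant), so D_4.

Type D4, Milnor number mu = 4.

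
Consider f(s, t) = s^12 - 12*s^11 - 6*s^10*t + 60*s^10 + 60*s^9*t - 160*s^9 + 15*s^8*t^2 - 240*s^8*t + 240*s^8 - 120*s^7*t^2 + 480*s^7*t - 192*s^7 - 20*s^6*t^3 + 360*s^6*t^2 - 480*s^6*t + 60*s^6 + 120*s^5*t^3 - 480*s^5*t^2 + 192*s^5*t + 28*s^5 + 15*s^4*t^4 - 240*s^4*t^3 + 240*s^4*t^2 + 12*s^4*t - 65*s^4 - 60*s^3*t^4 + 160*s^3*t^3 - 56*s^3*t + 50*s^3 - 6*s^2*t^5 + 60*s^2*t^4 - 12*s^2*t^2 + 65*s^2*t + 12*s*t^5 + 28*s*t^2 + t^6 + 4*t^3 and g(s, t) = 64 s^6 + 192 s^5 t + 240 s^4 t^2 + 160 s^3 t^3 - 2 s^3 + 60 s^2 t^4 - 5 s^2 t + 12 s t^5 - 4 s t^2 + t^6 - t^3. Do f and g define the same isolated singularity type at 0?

Yes.

The Hessian of f at 0 has rank 0. Corank 2; j^3 = (2*s + t)*(5*s + 2*t)^2 has shape L^2 M (L != M), so D-series; mu = 7 gives D_7. The Hessian of g at 0 has rank 0. Corank 2; j^3 = -(s + t)^2*(2*s + t) has shape L^2 M (L != M), so D-series; mu = 7 gives D_7. Both have type D_7, hence right-equivalent.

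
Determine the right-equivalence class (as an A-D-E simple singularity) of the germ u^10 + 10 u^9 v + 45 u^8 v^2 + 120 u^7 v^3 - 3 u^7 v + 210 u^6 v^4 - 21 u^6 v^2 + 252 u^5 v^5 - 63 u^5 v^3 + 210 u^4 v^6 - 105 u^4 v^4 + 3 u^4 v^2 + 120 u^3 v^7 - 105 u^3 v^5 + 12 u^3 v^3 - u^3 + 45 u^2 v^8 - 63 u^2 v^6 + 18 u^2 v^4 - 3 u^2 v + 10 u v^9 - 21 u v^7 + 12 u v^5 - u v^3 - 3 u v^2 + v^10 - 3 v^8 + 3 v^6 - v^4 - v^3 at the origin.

The Hessian of f at 0 is [[0, 0], [0, 0]] with rank 0, so corank 2. A Groebner basis of the Jacobian ideal J(f) in C{u,v} is {u^3 + 3*u^2*v + 6*u^2 + 12*u*v + 6*v^2, -3*u^2 + u*v^2 - 6*u*v - 3*v^2, 3*u^2 + 6*u*v + v^3 + 3*v^2}; counting standard monomials gives mu = 7. Corank 2; j^3 = -(u + v)^3 is a perfect cube, so E-series; the 4-jet and mu = 7 give E_7.

E_{7}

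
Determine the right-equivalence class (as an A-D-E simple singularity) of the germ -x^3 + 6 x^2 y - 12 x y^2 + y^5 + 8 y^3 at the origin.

E_{8}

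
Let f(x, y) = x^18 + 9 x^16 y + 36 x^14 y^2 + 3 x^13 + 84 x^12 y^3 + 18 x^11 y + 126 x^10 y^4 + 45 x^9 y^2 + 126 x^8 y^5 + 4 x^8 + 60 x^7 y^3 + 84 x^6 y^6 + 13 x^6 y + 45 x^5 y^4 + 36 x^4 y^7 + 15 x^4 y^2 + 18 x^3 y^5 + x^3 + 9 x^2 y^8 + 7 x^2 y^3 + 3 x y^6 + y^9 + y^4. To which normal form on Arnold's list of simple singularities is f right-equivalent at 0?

E_6

The Hessian of f at 0 has rank 0. Corank 2; j^3 = x^3 is a perfect cube, so E-series; the 4-jet and mu = 6 give E_6.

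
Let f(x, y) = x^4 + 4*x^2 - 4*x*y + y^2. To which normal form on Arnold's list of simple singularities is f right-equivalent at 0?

The Hessian of f at 0 has rank 1. Corank 1: A-series; mu = 3 gives A_3.

A_{3}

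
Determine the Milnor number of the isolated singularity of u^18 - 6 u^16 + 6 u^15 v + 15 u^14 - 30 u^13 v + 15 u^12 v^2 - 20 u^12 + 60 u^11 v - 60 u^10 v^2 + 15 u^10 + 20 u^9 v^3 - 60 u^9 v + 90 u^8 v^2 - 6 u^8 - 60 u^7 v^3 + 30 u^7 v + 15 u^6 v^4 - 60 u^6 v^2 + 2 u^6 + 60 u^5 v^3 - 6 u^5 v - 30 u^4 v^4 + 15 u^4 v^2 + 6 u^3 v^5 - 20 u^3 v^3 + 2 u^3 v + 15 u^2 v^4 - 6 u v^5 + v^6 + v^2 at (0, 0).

5

The Hessian of f at 0 has rank 1. Corank 1: A-series; mu = 5 gives A_5.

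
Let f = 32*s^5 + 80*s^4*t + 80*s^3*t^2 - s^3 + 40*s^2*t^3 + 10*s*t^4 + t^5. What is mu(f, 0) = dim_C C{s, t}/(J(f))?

The Hessian of f at 0 has rank 0. Corank 2; j^3 = -s^3 is a perfect cube, so E-series; the 5-jet and mu = 8 give E_8.

8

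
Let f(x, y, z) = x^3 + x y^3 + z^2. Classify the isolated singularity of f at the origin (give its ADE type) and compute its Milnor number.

Type E_{7}, Milnor number mu = 7.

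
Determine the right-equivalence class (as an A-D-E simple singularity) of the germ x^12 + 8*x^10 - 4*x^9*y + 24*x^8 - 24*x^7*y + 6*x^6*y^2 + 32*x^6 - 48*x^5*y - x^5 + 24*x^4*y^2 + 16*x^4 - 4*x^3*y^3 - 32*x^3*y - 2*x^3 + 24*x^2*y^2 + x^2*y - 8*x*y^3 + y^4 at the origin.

D5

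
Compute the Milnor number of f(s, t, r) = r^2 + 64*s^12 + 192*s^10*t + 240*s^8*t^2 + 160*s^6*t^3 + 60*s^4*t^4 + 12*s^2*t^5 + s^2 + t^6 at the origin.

5

The Hessian of f at 0 has rank 2. Corank 1: A-series; mu = 5 gives A_5.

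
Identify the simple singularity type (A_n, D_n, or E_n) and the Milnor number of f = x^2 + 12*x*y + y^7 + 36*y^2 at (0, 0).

Type A_6, Milnor number mu = 6.

The Hessian of f at 0 is [[2, 12], [12, 72]] with rank 1, so corank 1. A Groebner basis of the Jacobian ideal J(f) in C{x,y} is {y^6, x + 6*y}; counting standard monomials gives mu = 6. Corank 1: A-series; mu = 6 gives A_6.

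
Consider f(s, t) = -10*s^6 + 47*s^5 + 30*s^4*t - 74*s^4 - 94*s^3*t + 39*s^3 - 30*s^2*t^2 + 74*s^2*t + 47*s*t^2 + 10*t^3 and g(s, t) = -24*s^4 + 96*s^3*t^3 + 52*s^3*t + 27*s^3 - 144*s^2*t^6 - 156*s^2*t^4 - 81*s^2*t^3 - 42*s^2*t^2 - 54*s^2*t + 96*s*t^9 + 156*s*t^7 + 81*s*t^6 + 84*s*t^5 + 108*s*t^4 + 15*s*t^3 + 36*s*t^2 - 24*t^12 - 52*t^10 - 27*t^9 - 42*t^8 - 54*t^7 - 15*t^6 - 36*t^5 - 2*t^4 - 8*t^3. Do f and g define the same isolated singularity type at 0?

No.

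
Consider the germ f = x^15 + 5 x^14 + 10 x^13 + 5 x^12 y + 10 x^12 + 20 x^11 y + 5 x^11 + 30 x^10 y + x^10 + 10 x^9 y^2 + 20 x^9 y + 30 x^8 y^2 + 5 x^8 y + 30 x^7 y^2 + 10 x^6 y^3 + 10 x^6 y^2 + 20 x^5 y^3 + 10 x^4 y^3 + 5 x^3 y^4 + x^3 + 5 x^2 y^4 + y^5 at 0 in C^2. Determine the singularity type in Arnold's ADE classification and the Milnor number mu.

The Hessian of f at 0 is [[0, 0], [0, 0]] with rank 0, so corank 2. A Groebner basis of the Jacobian ideal J(f) in C{x,y} is {y^4, x^2}; counting standard monomials gives mu = 8. Corank 2; j^3 = x^3 is a perfect cube, so E-series; the 5-jet and mu = 8 give E_8.

Type E_8, Milnor number mu = 8.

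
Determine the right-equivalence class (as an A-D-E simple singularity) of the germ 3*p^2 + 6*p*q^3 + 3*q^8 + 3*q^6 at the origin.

The Hessian of f at 0 is [[6, 0], [0, 0]] with rank 1, so corank 1. A Groebner basis of the Jacobian ideal J(f) in C{p,q} is {p^3, p^2*q, p + q^3}; counting standard monomials gives mu = 7. Corank 1: A-series; mu = 7 gives A_7.

A_7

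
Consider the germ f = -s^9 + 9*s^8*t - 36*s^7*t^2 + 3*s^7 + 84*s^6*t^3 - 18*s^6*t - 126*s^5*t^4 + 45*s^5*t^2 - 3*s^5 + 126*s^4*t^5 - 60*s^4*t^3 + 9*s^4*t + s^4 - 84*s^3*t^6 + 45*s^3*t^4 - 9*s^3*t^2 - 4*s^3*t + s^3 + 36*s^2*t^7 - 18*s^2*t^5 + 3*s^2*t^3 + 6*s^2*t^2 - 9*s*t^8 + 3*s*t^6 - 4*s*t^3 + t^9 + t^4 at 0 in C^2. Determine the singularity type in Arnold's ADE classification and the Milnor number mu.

The Hessian of f at 0 has rank 0. Corank 2; j^3 = s^3 is a perfect cube, so E-series; the 4-jet and mu = 6 give E_6.

Type E_6, Milnor number mu = 6.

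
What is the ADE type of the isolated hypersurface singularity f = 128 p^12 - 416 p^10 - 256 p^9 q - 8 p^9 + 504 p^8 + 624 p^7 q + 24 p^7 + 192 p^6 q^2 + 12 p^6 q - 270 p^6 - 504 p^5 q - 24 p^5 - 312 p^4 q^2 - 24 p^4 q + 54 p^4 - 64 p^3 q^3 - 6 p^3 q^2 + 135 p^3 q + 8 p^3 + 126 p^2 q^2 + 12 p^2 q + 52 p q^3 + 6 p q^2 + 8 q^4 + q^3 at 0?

The Hessian of f at 0 has rank 0. Corank 2; j^3 = (2*p + q)^3 is a perfect cube, so E-series; the 4-jet and mu = 7 give E_7.

E_7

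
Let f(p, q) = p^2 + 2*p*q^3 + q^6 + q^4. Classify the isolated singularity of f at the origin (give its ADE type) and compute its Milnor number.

The Hessian of f at 0 is [[2, 0], [0, 0]] with rank 1, so corank 1. A Groebner basis of the Jacobian ideal J(f) in C{p,q} is {q^3, p}; counting standard monomials gives mu = 3. Corank 1: A-series; mu = 3 gives A_3.

Type A_{3}, Milnor number mu = 3.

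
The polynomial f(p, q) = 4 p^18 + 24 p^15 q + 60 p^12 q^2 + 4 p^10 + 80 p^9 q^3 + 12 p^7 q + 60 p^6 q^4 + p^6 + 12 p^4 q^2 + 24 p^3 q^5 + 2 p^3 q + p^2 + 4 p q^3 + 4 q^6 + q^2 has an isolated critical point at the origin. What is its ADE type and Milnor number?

Type A_{1}, Milnor number mu = 1.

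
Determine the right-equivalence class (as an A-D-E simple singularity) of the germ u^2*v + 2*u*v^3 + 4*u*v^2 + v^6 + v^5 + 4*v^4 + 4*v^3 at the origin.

D_{7}

The Hessian of f at 0 is [[0, 0], [0, 0]] with rank 0, so corank 2. A Groebner basis of the Jacobian ideal J(f) in C{u,v} is {u^3 - u^2 - 13*u*v^2 + 14*u*v + 32*v^2, u^2*v + u^2/6 + 25*u*v^2/6 - 11*u*v/3 - 8*v^2, u*v + v^3 + 2*v^2}; counting standard monomials gives mu = 7. Corank 2; j^3 = v*(u + 2*v)^2 has shape L^2 M (L != M), so D-series; mu = 7 gives D_7.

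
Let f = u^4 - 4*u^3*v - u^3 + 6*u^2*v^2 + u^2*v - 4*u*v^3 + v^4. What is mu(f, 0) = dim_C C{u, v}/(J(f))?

5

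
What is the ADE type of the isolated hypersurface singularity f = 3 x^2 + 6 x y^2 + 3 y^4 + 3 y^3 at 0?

The Hessian of f at 0 is [[6, 0], [0, 0]] with rank 1, so corank 1. A Groebner basis of the Jacobian ideal J(f) in C{x,y} is {y^2, x}; counting standard monomials gives mu = 2. Corank 1: A-series; mu = 2 gives A_2.

A2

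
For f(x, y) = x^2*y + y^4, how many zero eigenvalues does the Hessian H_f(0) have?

Hessian at 0 has rank 0.

2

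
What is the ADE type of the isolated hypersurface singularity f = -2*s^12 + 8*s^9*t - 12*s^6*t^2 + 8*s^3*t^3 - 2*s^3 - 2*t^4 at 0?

E_6

The Hessian of f at 0 has rank 0. Corank 2; j^3 = -2*s^3 is a perfect cube, so E-series; the 4-jet and mu = 6 give E_6.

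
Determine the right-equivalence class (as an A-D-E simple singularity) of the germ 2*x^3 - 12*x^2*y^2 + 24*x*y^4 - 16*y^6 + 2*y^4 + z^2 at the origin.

The Hessian of f at 0 has rank 1. Corank 2; j^3 = 2*x^3 is a perfect cube, so E-series; the 4-jet and mu = 6 give E_6.

E_6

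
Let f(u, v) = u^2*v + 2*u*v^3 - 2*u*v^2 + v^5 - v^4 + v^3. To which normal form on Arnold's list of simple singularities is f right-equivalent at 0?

D5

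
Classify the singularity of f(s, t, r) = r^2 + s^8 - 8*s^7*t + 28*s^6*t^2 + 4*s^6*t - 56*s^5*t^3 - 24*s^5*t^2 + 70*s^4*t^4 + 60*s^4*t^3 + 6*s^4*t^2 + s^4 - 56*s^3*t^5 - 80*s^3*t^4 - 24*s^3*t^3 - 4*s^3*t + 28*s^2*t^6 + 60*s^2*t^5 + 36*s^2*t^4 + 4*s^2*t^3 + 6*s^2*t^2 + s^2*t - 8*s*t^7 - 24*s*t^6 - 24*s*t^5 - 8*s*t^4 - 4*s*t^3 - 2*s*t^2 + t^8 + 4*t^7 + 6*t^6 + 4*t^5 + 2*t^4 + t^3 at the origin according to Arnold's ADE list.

The Hessian of f at 0 is [[0, 0, 0], [0, 0, 0], [0, 0, 2]] with rank 1, so corank 2. A Groebner basis of the Jacobian ideal J(f) in C{s,t,r} is {s^3 + s^2/4 - t^2/4, s^2/4 + t^3 - t^2/4, s*t - t^2, r}; counting standard monomials gives mu = 5. Corank 2; j^3 = t*(s - t)^2 has shape L^2 M (L != M), so D-series; mu = 5 gives D_5.

D5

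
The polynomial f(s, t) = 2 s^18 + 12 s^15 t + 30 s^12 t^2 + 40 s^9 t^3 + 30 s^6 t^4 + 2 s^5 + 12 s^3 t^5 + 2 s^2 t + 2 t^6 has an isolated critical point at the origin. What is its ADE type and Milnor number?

Type D_7, Milnor number mu = 7.

The Hessian of f at 0 has rank 0. Corank 2; j^3 = 2*s^2*t has shape L^2 M (L != M), so D-series; mu = 7 gives D_7.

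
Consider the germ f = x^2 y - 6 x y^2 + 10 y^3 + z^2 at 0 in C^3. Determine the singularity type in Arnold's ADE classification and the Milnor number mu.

Type D_4, Milnor number mu = 4.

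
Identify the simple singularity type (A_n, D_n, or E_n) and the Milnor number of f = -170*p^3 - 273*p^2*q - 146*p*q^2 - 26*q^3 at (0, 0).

Type D4, Milnor number mu = 4.

The Hessian of f at 0 has rank 0. Corank 2; j^3 = -(2*p + q)*(85*p^2 + 94*p*q + 26*q^2) splits into three distinct lines over C (the quadratic factor has nonzero discriminant), so D_4.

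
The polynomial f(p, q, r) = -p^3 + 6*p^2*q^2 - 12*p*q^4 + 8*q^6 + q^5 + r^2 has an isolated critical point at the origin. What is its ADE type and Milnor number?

Type E_{8}, Milnor number mu = 8.

The Hessian of f at 0 is [[0, 0, 0], [0, 0, 0], [0, 0, 2]] with rank 1, so corank 2. A Groebner basis of the Jacobian ideal J(f) in C{p,q,r} is {q^4, p^3, -p^2/4 + p*q^2, r}; counting standard monomials gives mu = 8. Corank 2; j^3 = -p^3 is a perfect cube, so E-series; the 5-jet and mu = 8 give E_8.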